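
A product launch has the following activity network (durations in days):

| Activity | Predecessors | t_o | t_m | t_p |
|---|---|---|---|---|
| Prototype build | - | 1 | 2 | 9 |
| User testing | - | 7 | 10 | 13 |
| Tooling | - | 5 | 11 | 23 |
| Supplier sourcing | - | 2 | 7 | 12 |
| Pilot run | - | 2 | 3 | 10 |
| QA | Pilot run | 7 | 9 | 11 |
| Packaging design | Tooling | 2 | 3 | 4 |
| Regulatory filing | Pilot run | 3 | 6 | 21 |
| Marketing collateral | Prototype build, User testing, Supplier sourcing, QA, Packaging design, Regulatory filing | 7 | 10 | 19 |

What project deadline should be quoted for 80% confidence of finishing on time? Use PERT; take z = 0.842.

te_Prototype build = (1 + 4·2 + 9)/6 = 18/6 = 3; σ²_Prototype build = ((9−1)/6)² = 1.778
te_User testing = (7 + 4·10 + 13)/6 = 60/6 = 10; σ²_User testing = ((13−7)/6)² = 1.000
te_Tooling = (5 + 4·11 + 23)/6 = 72/6 = 12; σ²_Tooling = ((23−5)/6)² = 9.000
te_Supplier sourcing = (2 + 4·7 + 12)/6 = 42/6 = 7; σ²_Supplier sourcing = ((12−2)/6)² = 2.778
te_Pilot run = (2 + 4·3 + 10)/6 = 24/6 = 4; σ²_Pilot run = ((10−2)/6)² = 1.778
te_QA = (7 + 4·9 + 11)/6 = 54/6 = 9; σ²_QA = ((11−7)/6)² = 0.444
te_Packaging design = (2 + 4·3 + 4)/6 = 18/6 = 3; σ²_Packaging design = ((4−2)/6)² = 0.111
te_Regulatory filing = (3 + 4·6 + 21)/6 = 48/6 = 8; σ²_Regulatory filing = ((21−3)/6)² = 9.000
te_Marketing collateral = (7 + 4·10 + 19)/6 = 66/6 = 11; σ²_Marketing collateral = ((19−7)/6)² = 4.000

Forward pass:
ES_Prototype build = 0; EF_Prototype build = 3
ES_User testing = 0; EF_User testing = 10
ES_Tooling = 0; EF_Tooling = 12
ES_Supplier sourcing = 0; EF_Supplier sourcing = 7
ES_Pilot run = 0; EF_Pilot run = 4
ES_QA = 4; EF_QA = 4+9 = 13
ES_Packaging design = 12; EF_Packaging design = 12+3 = 15
ES_Regulatory filing = 4; EF_Regulatory filing = 4+8 = 12
ES_Marketing collateral = max(EF_Prototype build=3, EF_User testing=10, EF_Supplier sourcing=7, EF_QA=13, EF_Packaging design=15, EF_Regulatory filing=12) = 15; EF_Marketing collateral = 15+11 = 26
Expected project duration μ = 26 days. Critical path: Tooling → Packaging design → Marketing collateral.

Variance along critical path = 9.000 + 0.111 + 4.000 = 13.111; σ = 3.621 days.
D = μ + z·σ = 26 + 0.842·3.621 = 29.0 days

29.0 days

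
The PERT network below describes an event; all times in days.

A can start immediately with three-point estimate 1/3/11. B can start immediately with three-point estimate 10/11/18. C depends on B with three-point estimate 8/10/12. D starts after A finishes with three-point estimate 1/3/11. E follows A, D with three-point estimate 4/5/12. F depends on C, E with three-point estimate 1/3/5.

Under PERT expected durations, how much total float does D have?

te_A = (1 + 4·3 + 11)/6 = 24/6 = 4
te_B = (10 + 4·11 + 18)/6 = 72/6 = 12
te_C = (8 + 4·10 + 12)/6 = 60/6 = 10
te_D = (1 + 4·3 + 11)/6 = 24/6 = 4
te_E = (4 + 4·5 + 12)/6 = 36/6 = 6
te_F = (1 + 4·3 + 5)/6 = 18/6 = 3

Forward pass:
ES_A = 0; EF_A = 4
ES_B = 0; EF_B = 12
ES_C = 12; EF_C = 12+10 = 22
ES_D = 4; EF_D = 4+4 = 8
ES_E = max(EF_A=4, EF_D=8) = 8; EF_E = 8+6 = 14
ES_F = max(EF_C=22, EF_E=14) = 22; EF_F = 22+3 = 25
Expected project duration μ = 25 days. Critical path: B → C → F.

Backward pass:
LF_F = 25; LS_F = 25−3 = 22
LF_E = LS_F = 22; LS_E = 22−6 = 16
LF_D = LS_E = 16; LS_D = 16−4 = 12
LF_C = LS_F = 22; LS_C = 22−10 = 12
LF_B = LS_C = 12; LS_B = 12−12 = 0
LF_A = min(LS_D=12, LS_E=16) = 12; LS_A = 12−4 = 8
Slack_D = LS_D − ES_D = 12 − 4 = 8

8 days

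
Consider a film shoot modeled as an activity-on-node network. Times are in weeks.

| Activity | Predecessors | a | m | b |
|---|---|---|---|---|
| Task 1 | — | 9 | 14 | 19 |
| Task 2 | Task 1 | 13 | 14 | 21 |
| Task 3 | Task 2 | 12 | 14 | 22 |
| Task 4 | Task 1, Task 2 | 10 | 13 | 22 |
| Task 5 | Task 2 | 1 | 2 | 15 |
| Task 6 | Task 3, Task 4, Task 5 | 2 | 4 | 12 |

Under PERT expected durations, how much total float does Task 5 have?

te_Task 1 = (9 + 4·14 + 19)/6 = 84/6 = 14
te_Task 2 = (13 + 4·14 + 21)/6 = 90/6 = 15
te_Task 3 = (12 + 4·14 + 22)/6 = 90/6 = 15
te_Task 4 = (10 + 4·13 + 22)/6 = 84/6 = 14
te_Task 5 = (1 + 4·2 + 15)/6 = 24/6 = 4
te_Task 6 = (2 + 4·4 + 12)/6 = 30/6 = 5

Forward pass:
ES_Task 1 = 0; EF_Task 1 = 14
ES_Task 2 = 14; EF_Task 2 = 14+15 = 29
ES_Task 3 = 29; EF_Task 3 = 29+15 = 44
ES_Task 4 = max(EF_Task 1=14, EF_Task 2=29) = 29; EF_Task 4 = 29+14 = 43
ES_Task 5 = 29; EF_Task 5 = 29+4 = 33
ES_Task 6 = max(EF_Task 3=44, EF_Task 4=43, EF_Task 5=33) = 44; EF_Task 6 = 44+5 = 49
Expected project duration μ = 49 weeks. Critical path: Task 1 → Task 2 → Task 3 → Task 6.

Backward pass:
LF_Task 6 = 49; LS_Task 6 = 49−5 = 44
LF_Task 5 = LS_Task 6 = 44; LS_Task 5 = 44−4 = 40
LF_Task 4 = LS_Task 6 = 44; LS_Task 4 = 44−14 = 30
LF_Task 3 = LS_Task 6 = 44; LS_Task 3 = 44−15 = 29
LF_Task 2 = min(LS_Task 3=29, LS_Task 4=30, LS_Task 5=40) = 29; LS_Task 2 = 29−15 = 14
LF_Task 1 = min(LS_Task 2=14, LS_Task 4=30) = 14; LS_Task 1 = 14−14 = 0
Slack_Task 5 = LS_Task 5 − ES_Task 5 = 40 − 29 = 11

11 weeks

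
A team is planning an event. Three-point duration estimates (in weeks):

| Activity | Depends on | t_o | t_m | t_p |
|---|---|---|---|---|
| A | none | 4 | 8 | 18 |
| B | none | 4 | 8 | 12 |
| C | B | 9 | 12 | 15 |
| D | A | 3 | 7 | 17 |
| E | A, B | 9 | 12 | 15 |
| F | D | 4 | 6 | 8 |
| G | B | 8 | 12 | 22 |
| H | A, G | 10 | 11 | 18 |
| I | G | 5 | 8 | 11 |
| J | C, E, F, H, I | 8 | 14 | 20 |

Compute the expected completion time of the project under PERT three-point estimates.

47 weeks

te_A = (4 + 4·8 + 18)/6 = 54/6 = 9
te_B = (4 + 4·8 + 12)/6 = 48/6 = 8
te_C = (9 + 4·12 + 15)/6 = 72/6 = 12
te_D = (3 + 4·7 + 17)/6 = 48/6 = 8
te_E = (9 + 4·12 + 15)/6 = 72/6 = 12
te_F = (4 + 4·6 + 8)/6 = 36/6 = 6
te_G = (8 + 4·12 + 22)/6 = 78/6 = 13
te_H = (10 + 4·11 + 18)/6 = 72/6 = 12
te_I = (5 + 4·8 + 11)/6 = 48/6 = 8
te_J = (8 + 4·14 + 20)/6 = 84/6 = 14

Forward pass:
ES_A = 0; EF_A = 9
ES_B = 0; EF_B = 8
ES_C = 8; EF_C = 8+12 = 20
ES_D = 9; EF_D = 9+8 = 17
ES_E = max(EF_A=9, EF_B=8) = 9; EF_E = 9+12 = 21
ES_F = 17; EF_F = 17+6 = 23
ES_G = 8; EF_G = 8+13 = 21
ES_H = max(EF_A=9, EF_G=21) = 21; EF_H = 21+12 = 33
ES_I = 21; EF_I = 21+8 = 29
ES_J = max(EF_C=20, EF_E=21, EF_F=23, EF_H=33, EF_I=29) = 33; EF_J = 33+14 = 47
Expected project duration μ = 47 weeks. Critical path: B → G → H → J.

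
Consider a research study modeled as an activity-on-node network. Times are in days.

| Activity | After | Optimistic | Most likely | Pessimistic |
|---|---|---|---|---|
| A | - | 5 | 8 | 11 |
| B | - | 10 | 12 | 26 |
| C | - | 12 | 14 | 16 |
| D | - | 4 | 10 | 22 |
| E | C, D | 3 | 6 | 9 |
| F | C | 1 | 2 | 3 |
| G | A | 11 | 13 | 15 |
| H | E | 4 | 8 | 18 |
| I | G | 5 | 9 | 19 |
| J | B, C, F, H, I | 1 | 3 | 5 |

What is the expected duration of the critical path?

te_A = (5 + 4·8 + 11)/6 = 48/6 = 8
te_B = (10 + 4·12 + 26)/6 = 84/6 = 14
te_C = (12 + 4·14 + 16)/6 = 84/6 = 14
te_D = (4 + 4·10 + 22)/6 = 66/6 = 11
te_E = (3 + 4·6 + 9)/6 = 36/6 = 6
te_F = (1 + 4·2 + 3)/6 = 12/6 = 2
te_G = (11 + 4·13 + 15)/6 = 78/6 = 13
te_H = (4 + 4·8 + 18)/6 = 54/6 = 9
te_I = (5 + 4·9 + 19)/6 = 60/6 = 10
te_J = (1 + 4·3 + 5)/6 = 18/6 = 3

Forward pass:
ES_A = 0; EF_A = 8
ES_B = 0; EF_B = 14
ES_C = 0; EF_C = 14
ES_D = 0; EF_D = 11
ES_E = max(EF_C=14, EF_D=11) = 14; EF_E = 14+6 = 20
ES_F = 14; EF_F = 14+2 = 16
ES_G = 8; EF_G = 8+13 = 21
ES_H = 20; EF_H = 20+9 = 29
ES_I = 21; EF_I = 21+10 = 31
ES_J = max(EF_B=14, EF_C=14, EF_F=16, EF_H=29, EF_I=31) = 31; EF_J = 31+3 = 34
Expected project duration μ = 34 days. Critical path: A → G → I → J.

34 days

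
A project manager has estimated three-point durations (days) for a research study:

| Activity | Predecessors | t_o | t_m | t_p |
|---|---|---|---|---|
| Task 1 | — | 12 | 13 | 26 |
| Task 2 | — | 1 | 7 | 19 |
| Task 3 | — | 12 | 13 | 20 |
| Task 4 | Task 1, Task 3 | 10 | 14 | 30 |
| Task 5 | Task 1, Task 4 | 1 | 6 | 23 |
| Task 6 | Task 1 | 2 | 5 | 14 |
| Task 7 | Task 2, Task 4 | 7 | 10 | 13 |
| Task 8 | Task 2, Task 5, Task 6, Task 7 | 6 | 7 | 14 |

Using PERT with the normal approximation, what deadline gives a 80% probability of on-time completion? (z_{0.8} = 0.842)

52.7 days

te_Task 1 = (12 + 4·13 + 26)/6 = 90/6 = 15; σ²_Task 1 = ((26−12)/6)² = 5.444
te_Task 2 = (1 + 4·7 + 19)/6 = 48/6 = 8; σ²_Task 2 = ((19−1)/6)² = 9.000
te_Task 3 = (12 + 4·13 + 20)/6 = 84/6 = 14; σ²_Task 3 = ((20−12)/6)² = 1.778
te_Task 4 = (10 + 4·14 + 30)/6 = 96/6 = 16; σ²_Task 4 = ((30−10)/6)² = 11.111
te_Task 5 = (1 + 4·6 + 23)/6 = 48/6 = 8; σ²_Task 5 = ((23−1)/6)² = 13.444
te_Task 6 = (2 + 4·5 + 14)/6 = 36/6 = 6; σ²_Task 6 = ((14−2)/6)² = 4.000
te_Task 7 = (7 + 4·10 + 13)/6 = 60/6 = 10; σ²_Task 7 = ((13−7)/6)² = 1.000
te_Task 8 = (6 + 4·7 + 14)/6 = 48/6 = 8; σ²_Task 8 = ((14−6)/6)² = 1.778

Forward pass:
ES_Task 1 = 0; EF_Task 1 = 15
ES_Task 2 = 0; EF_Task 2 = 8
ES_Task 3 = 0; EF_Task 3 = 14
ES_Task 4 = max(EF_Task 1=15, EF_Task 3=14) = 15; EF_Task 4 = 15+16 = 31
ES_Task 5 = max(EF_Task 1=15, EF_Task 4=31) = 31; EF_Task 5 = 31+8 = 39
ES_Task 6 = 15; EF_Task 6 = 15+6 = 21
ES_Task 7 = max(EF_Task 2=8, EF_Task 4=31) = 31; EF_Task 7 = 31+10 = 41
ES_Task 8 = max(EF_Task 2=8, EF_Task 5=39, EF_Task 6=21, EF_Task 7=41) = 41; EF_Task 8 = 41+8 = 49
Expected project duration μ = 49 days. Critical path: Task 1 → Task 4 → Task 7 → Task 8.

Variance along critical path = 5.444 + 11.111 + 1.000 + 1.778 = 19.333; σ = 4.397 days.
D = μ + z·σ = 49 + 0.842·4.397 = 52.7 days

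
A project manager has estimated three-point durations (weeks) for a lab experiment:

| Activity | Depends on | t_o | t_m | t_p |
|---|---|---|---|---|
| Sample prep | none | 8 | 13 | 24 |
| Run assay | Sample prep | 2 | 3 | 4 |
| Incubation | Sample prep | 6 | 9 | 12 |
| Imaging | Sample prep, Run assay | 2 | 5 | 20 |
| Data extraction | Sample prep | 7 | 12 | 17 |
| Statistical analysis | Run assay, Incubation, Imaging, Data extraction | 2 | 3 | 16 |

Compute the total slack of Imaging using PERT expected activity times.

2 weeks

te_Sample prep = (8 + 4·13 + 24)/6 = 84/6 = 14
te_Run assay = (2 + 4·3 + 4)/6 = 18/6 = 3
te_Incubation = (6 + 4·9 + 12)/6 = 54/6 = 9
te_Imaging = (2 + 4·5 + 20)/6 = 42/6 = 7
te_Data extraction = (7 + 4·12 + 17)/6 = 72/6 = 12
te_Statistical analysis = (2 + 4·3 + 16)/6 = 30/6 = 5

Forward pass:
ES_Sample prep = 0; EF_Sample prep = 14
ES_Run assay = 14; EF_Run assay = 14+3 = 17
ES_Incubation = 14; EF_Incubation = 14+9 = 23
ES_Imaging = max(EF_Sample prep=14, EF_Run assay=17) = 17; EF_Imaging = 17+7 = 24
ES_Data extraction = 14; EF_Data extraction = 14+12 = 26
ES_Statistical analysis = max(EF_Run assay=17, EF_Incubation=23, EF_Imaging=24, EF_Data extraction=26) = 26; EF_Statistical analysis = 26+5 = 31
Expected project duration μ = 31 weeks. Critical path: Sample prep → Data extraction → Statistical analysis.

Backward pass:
LF_Statistical analysis = 31; LS_Statistical analysis = 31−5 = 26
LF_Data extraction = LS_Statistical analysis = 26; LS_Data extraction = 26−12 = 14
LF_Imaging = LS_Statistical analysis = 26; LS_Imaging = 26−7 = 19
LF_Incubation = LS_Statistical analysis = 26; LS_Incubation = 26−9 = 17
LF_Run assay = min(LS_Imaging=19, LS_Statistical analysis=26) = 19; LS_Run assay = 19−3 = 16
LF_Sample prep = min(LS_Run assay=16, LS_Incubation=17, LS_Imaging=19, LS_Data extraction=14) = 14; LS_Sample prep = 14−14 = 0
Slack_Imaging = LS_Imaging − ES_Imaging = 19 − 17 = 2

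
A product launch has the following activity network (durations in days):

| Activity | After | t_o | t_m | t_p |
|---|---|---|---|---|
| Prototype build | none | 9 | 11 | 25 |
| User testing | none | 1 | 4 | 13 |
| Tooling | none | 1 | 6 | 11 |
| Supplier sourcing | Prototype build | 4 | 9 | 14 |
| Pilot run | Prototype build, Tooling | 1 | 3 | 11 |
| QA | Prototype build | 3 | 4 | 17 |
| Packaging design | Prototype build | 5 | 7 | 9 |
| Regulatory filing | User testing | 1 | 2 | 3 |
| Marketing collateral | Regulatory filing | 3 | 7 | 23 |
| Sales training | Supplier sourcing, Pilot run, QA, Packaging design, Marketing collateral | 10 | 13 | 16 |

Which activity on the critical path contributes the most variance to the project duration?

te_Prototype build = (9 + 4·11 + 25)/6 = 78/6 = 13; σ²_Prototype build = ((25−9)/6)² = 7.111
te_User testing = (1 + 4·4 + 13)/6 = 30/6 = 5; σ²_User testing = ((13−1)/6)² = 4.000
te_Tooling = (1 + 4·6 + 11)/6 = 36/6 = 6; σ²_Tooling = ((11−1)/6)² = 2.778
te_Supplier sourcing = (4 + 4·9 + 14)/6 = 54/6 = 9; σ²_Supplier sourcing = ((14−4)/6)² = 2.778
te_Pilot run = (1 + 4·3 + 11)/6 = 24/6 = 4; σ²_Pilot run = ((11−1)/6)² = 2.778
te_QA = (3 + 4·4 + 17)/6 = 36/6 = 6; σ²_QA = ((17−3)/6)² = 5.444
te_Packaging design = (5 + 4·7 + 9)/6 = 42/6 = 7; σ²_Packaging design = ((9−5)/6)² = 0.444
te_Regulatory filing = (1 + 4·2 + 3)/6 = 12/6 = 2; σ²_Regulatory filing = ((3−1)/6)² = 0.111
te_Marketing collateral = (3 + 4·7 + 23)/6 = 54/6 = 9; σ²_Marketing collateral = ((23−3)/6)² = 11.111
te_Sales training = (10 + 4·13 + 16)/6 = 78/6 = 13; σ²_Sales training = ((16−10)/6)² = 1.000

Forward pass:
ES_Prototype build = 0; EF_Prototype build = 13
ES_User testing = 0; EF_User testing = 5
ES_Tooling = 0; EF_Tooling = 6
ES_Supplier sourcing = 13; EF_Supplier sourcing = 13+9 = 22
ES_Pilot run = max(EF_Prototype build=13, EF_Tooling=6) = 13; EF_Pilot run = 13+4 = 17
ES_QA = 13; EF_QA = 13+6 = 19
ES_Packaging design = 13; EF_Packaging design = 13+7 = 20
ES_Regulatory filing = 5; EF_Regulatory filing = 5+2 = 7
ES_Marketing collateral = 7; EF_Marketing collateral = 7+9 = 16
ES_Sales training = max(EF_Supplier sourcing=22, EF_Pilot run=17, EF_QA=19, EF_Packaging design=20, EF_Marketing collateral=16) = 22; EF_Sales training = 22+13 = 35
Expected project duration μ = 35 days. Critical path: Prototype build → Supplier sourcing → Sales training.

Variances on critical path: σ²_Prototype build=7.111, σ²_Supplier sourcing=2.778, σ²_Sales training=1.000.
Largest is σ²_Prototype build = 7.111.

Prototype build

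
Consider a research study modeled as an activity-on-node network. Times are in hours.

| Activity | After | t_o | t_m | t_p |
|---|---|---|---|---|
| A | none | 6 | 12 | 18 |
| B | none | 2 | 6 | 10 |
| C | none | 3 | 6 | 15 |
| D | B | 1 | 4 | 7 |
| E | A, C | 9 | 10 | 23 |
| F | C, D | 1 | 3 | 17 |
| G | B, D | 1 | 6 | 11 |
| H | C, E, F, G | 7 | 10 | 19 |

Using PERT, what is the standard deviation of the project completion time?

te_A = (6 + 4·12 + 18)/6 = 72/6 = 12; σ²_A = ((18−6)/6)² = 4.000
te_B = (2 + 4·6 + 10)/6 = 36/6 = 6; σ²_B = ((10−2)/6)² = 1.778
te_C = (3 + 4·6 + 15)/6 = 42/6 = 7; σ²_C = ((15−3)/6)² = 4.000
te_D = (1 + 4·4 + 7)/6 = 24/6 = 4; σ²_D = ((7−1)/6)² = 1.000
te_E = (9 + 4·10 + 23)/6 = 72/6 = 12; σ²_E = ((23−9)/6)² = 5.444
te_F = (1 + 4·3 + 17)/6 = 30/6 = 5; σ²_F = ((17−1)/6)² = 7.111
te_G = (1 + 4·6 + 11)/6 = 36/6 = 6; σ²_G = ((11−1)/6)² = 2.778
te_H = (7 + 4·10 + 19)/6 = 66/6 = 11; σ²_H = ((19−7)/6)² = 4.000

Forward pass:
ES_A = 0; EF_A = 12
ES_B = 0; EF_B = 6
ES_C = 0; EF_C = 7
ES_D = 6; EF_D = 6+4 = 10
ES_E = max(EF_A=12, EF_C=7) = 12; EF_E = 12+12 = 24
ES_F = max(EF_C=7, EF_D=10) = 10; EF_F = 10+5 = 15
ES_G = max(EF_B=6, EF_D=10) = 10; EF_G = 10+6 = 16
ES_H = max(EF_C=7, EF_E=24, EF_F=15, EF_G=16) = 24; EF_H = 24+11 = 35
Expected project duration μ = 35 hours. Critical path: A → E → H.

Variance along critical path = 4.000 + 5.444 + 4.000 = 13.444
σ = √13.444 = 3.667 hours

3.67 hours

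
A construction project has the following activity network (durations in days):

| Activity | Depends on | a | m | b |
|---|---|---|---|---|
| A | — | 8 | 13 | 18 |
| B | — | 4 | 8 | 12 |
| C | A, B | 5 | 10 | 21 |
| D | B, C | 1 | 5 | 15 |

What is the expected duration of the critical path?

te_A = (8 + 4·13 + 18)/6 = 78/6 = 13
te_B = (4 + 4·8 + 12)/6 = 48/6 = 8
te_C = (5 + 4·10 + 21)/6 = 66/6 = 11
te_D = (1 + 4·5 + 15)/6 = 36/6 = 6

Forward pass:
ES_A = 0; EF_A = 13
ES_B = 0; EF_B = 8
ES_C = max(EF_A=13, EF_B=8) = 13; EF_C = 13+11 = 24
ES_D = max(EF_B=8, EF_C=24) = 24; EF_D = 24+6 = 30
Expected project duration μ = 30 days. Critical path: A → C → D.

30 days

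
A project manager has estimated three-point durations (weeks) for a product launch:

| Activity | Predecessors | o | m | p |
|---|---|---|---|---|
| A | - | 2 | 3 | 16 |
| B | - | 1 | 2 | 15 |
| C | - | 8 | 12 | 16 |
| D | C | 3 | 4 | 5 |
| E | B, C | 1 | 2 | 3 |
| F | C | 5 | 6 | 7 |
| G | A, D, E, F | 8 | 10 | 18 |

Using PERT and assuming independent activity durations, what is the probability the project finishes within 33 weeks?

0.968

te_A = (2 + 4·3 + 16)/6 = 30/6 = 5; σ²_A = ((16−2)/6)² = 5.444
te_B = (1 + 4·2 + 15)/6 = 24/6 = 4; σ²_B = ((15−1)/6)² = 5.444
te_C = (8 + 4·12 + 16)/6 = 72/6 = 12; σ²_C = ((16−8)/6)² = 1.778
te_D = (3 + 4·4 + 5)/6 = 24/6 = 4; σ²_D = ((5−3)/6)² = 0.111
te_E = (1 + 4·2 + 3)/6 = 12/6 = 2; σ²_E = ((3−1)/6)² = 0.111
te_F = (5 + 4·6 + 7)/6 = 36/6 = 6; σ²_F = ((7−5)/6)² = 0.111
te_G = (8 + 4·10 + 18)/6 = 66/6 = 11; σ²_G = ((18−8)/6)² = 2.778

Forward pass:
ES_A = 0; EF_A = 5
ES_B = 0; EF_B = 4
ES_C = 0; EF_C = 12
ES_D = 12; EF_D = 12+4 = 16
ES_E = max(EF_B=4, EF_C=12) = 12; EF_E = 12+2 = 14
ES_F = 12; EF_F = 12+6 = 18
ES_G = max(EF_A=5, EF_D=16, EF_E=14, EF_F=18) = 18; EF_G = 18+11 = 29
Expected project duration μ = 29 weeks. Critical path: C → F → G.

Variance along critical path = 1.778 + 0.111 + 2.778 = 4.667; σ = √4.667 = 2.160 weeks.
Z = (33 − 29) / 2.160 = 1.852
P(T ≤ 33) = Φ(1.852) ≈ 0.968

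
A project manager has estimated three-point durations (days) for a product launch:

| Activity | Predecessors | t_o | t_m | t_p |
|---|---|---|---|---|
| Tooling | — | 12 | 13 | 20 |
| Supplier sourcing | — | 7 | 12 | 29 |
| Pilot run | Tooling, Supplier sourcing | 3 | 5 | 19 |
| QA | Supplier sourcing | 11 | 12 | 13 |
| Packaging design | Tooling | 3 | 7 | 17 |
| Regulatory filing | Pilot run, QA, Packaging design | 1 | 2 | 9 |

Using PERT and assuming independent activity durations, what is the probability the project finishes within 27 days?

0.305

te_Tooling = (12 + 4·13 + 20)/6 = 84/6 = 14; σ²_Tooling = ((20−12)/6)² = 1.778
te_Supplier sourcing = (7 + 4·12 + 29)/6 = 84/6 = 14; σ²_Supplier sourcing = ((29−7)/6)² = 13.444
te_Pilot run = (3 + 4·5 + 19)/6 = 42/6 = 7; σ²_Pilot run = ((19−3)/6)² = 7.111
te_QA = (11 + 4·12 + 13)/6 = 72/6 = 12; σ²_QA = ((13−11)/6)² = 0.111
te_Packaging design = (3 + 4·7 + 17)/6 = 48/6 = 8; σ²_Packaging design = ((17−3)/6)² = 5.444
te_Regulatory filing = (1 + 4·2 + 9)/6 = 18/6 = 3; σ²_Regulatory filing = ((9−1)/6)² = 1.778

Forward pass:
ES_Tooling = 0; EF_Tooling = 14
ES_Supplier sourcing = 0; EF_Supplier sourcing = 14
ES_Pilot run = max(EF_Tooling=14, EF_Supplier sourcing=14) = 14; EF_Pilot run = 14+7 = 21
ES_QA = 14; EF_QA = 14+12 = 26
ES_Packaging design = 14; EF_Packaging design = 14+8 = 22
ES_Regulatory filing = max(EF_Pilot run=21, EF_QA=26, EF_Packaging design=22) = 26; EF_Regulatory filing = 26+3 = 29
Expected project duration μ = 29 days. Critical path: Supplier sourcing → QA → Regulatory filing.

Variance along critical path = 13.444 + 0.111 + 1.778 = 15.333; σ = √15.333 = 3.916 days.
Z = (27 − 29) / 3.916 = -0.511
P(T ≤ 27) = Φ(-0.511) ≈ 0.305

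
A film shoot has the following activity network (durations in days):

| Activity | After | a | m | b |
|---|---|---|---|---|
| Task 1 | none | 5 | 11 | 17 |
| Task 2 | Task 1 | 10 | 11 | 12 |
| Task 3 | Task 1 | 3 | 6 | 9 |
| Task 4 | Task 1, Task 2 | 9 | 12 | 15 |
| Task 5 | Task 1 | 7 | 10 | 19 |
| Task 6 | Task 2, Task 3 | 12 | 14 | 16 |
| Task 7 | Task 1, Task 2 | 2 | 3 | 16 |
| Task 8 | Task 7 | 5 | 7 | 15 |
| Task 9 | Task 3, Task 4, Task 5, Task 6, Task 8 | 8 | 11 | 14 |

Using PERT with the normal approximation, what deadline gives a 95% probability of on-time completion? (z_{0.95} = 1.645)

te_Task 1 = (5 + 4·11 + 17)/6 = 66/6 = 11; σ²_Task 1 = ((17−5)/6)² = 4.000
te_Task 2 = (10 + 4·11 + 12)/6 = 66/6 = 11; σ²_Task 2 = ((12−10)/6)² = 0.111
te_Task 3 = (3 + 4·6 + 9)/6 = 36/6 = 6; σ²_Task 3 = ((9−3)/6)² = 1.000
te_Task 4 = (9 + 4·12 + 15)/6 = 72/6 = 12; σ²_Task 4 = ((15−9)/6)² = 1.000
te_Task 5 = (7 + 4·10 + 19)/6 = 66/6 = 11; σ²_Task 5 = ((19−7)/6)² = 4.000
te_Task 6 = (12 + 4·14 + 16)/6 = 84/6 = 14; σ²_Task 6 = ((16−12)/6)² = 0.444
te_Task 7 = (2 + 4·3 + 16)/6 = 30/6 = 5; σ²_Task 7 = ((16−2)/6)² = 5.444
te_Task 8 = (5 + 4·7 + 15)/6 = 48/6 = 8; σ²_Task 8 = ((15−5)/6)² = 2.778
te_Task 9 = (8 + 4·11 + 14)/6 = 66/6 = 11; σ²_Task 9 = ((14−8)/6)² = 1.000

Forward pass:
ES_Task 1 = 0; EF_Task 1 = 11
ES_Task 2 = 11; EF_Task 2 = 11+11 = 22
ES_Task 3 = 11; EF_Task 3 = 11+6 = 17
ES_Task 4 = max(EF_Task 1=11, EF_Task 2=22) = 22; EF_Task 4 = 22+12 = 34
ES_Task 5 = 11; EF_Task 5 = 11+11 = 22
ES_Task 6 = max(EF_Task 2=22, EF_Task 3=17) = 22; EF_Task 6 = 22+14 = 36
ES_Task 7 = max(EF_Task 1=11, EF_Task 2=22) = 22; EF_Task 7 = 22+5 = 27
ES_Task 8 = 27; EF_Task 8 = 27+8 = 35
ES_Task 9 = max(EF_Task 3=17, EF_Task 4=34, EF_Task 5=22, EF_Task 6=36, EF_Task 8=35) = 36; EF_Task 9 = 36+11 = 47
Expected project duration μ = 47 days. Critical path: Task 1 → Task 2 → Task 6 → Task 9.

Variance along critical path = 4.000 + 0.111 + 0.444 + 1.000 = 5.556; σ = 2.357 days.
D = μ + z·σ = 47 + 1.645·2.357 = 50.9 days

50.9 days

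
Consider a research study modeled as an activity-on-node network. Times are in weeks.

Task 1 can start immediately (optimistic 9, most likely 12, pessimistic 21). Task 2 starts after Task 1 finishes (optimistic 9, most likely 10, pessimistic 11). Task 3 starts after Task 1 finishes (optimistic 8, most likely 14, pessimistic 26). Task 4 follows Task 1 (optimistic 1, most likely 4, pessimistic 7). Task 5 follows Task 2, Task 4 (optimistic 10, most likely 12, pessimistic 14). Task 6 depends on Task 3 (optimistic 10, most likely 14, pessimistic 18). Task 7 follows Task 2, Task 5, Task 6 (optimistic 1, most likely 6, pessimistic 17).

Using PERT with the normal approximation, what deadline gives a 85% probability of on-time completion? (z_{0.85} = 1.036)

53.8 weeks

te_Task 1 = (9 + 4·12 + 21)/6 = 78/6 = 13; σ²_Task 1 = ((21−9)/6)² = 4.000
te_Task 2 = (9 + 4·10 + 11)/6 = 60/6 = 10; σ²_Task 2 = ((11−9)/6)² = 0.111
te_Task 3 = (8 + 4·14 + 26)/6 = 90/6 = 15; σ²_Task 3 = ((26−8)/6)² = 9.000
te_Task 4 = (1 + 4·4 + 7)/6 = 24/6 = 4; σ²_Task 4 = ((7−1)/6)² = 1.000
te_Task 5 = (10 + 4·12 + 14)/6 = 72/6 = 12; σ²_Task 5 = ((14−10)/6)² = 0.444
te_Task 6 = (10 + 4·14 + 18)/6 = 84/6 = 14; σ²_Task 6 = ((18−10)/6)² = 1.778
te_Task 7 = (1 + 4·6 + 17)/6 = 42/6 = 7; σ²_Task 7 = ((17−1)/6)² = 7.111

Forward pass:
ES_Task 1 = 0; EF_Task 1 = 13
ES_Task 2 = 13; EF_Task 2 = 13+10 = 23
ES_Task 3 = 13; EF_Task 3 = 13+15 = 28
ES_Task 4 = 13; EF_Task 4 = 13+4 = 17
ES_Task 5 = max(EF_Task 2=23, EF_Task 4=17) = 23; EF_Task 5 = 23+12 = 35
ES_Task 6 = 28; EF_Task 6 = 28+14 = 42
ES_Task 7 = max(EF_Task 2=23, EF_Task 5=35, EF_Task 6=42) = 42; EF_Task 7 = 42+7 = 49
Expected project duration μ = 49 weeks. Critical path: Task 1 → Task 3 → Task 6 → Task 7.

Variance along critical path = 4.000 + 9.000 + 1.778 + 7.111 = 21.889; σ = 4.679 weeks.
D = μ + z·σ = 49 + 1.036·4.679 = 53.8 weeks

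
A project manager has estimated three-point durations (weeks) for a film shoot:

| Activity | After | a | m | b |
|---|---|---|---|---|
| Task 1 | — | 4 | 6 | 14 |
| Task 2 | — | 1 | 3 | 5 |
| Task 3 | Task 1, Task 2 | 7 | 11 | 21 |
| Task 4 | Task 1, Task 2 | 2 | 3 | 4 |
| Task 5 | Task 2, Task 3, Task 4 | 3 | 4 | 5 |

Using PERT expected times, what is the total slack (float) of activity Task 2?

te_Task 1 = (4 + 4·6 + 14)/6 = 42/6 = 7
te_Task 2 = (1 + 4·3 + 5)/6 = 18/6 = 3
te_Task 3 = (7 + 4·11 + 21)/6 = 72/6 = 12
te_Task 4 = (2 + 4·3 + 4)/6 = 18/6 = 3
te_Task 5 = (3 + 4·4 + 5)/6 = 24/6 = 4

Forward pass:
ES_Task 1 = 0; EF_Task 1 = 7
ES_Task 2 = 0; EF_Task 2 = 3
ES_Task 3 = max(EF_Task 1=7, EF_Task 2=3) = 7; EF_Task 3 = 7+12 = 19
ES_Task 4 = max(EF_Task 1=7, EF_Task 2=3) = 7; EF_Task 4 = 7+3 = 10
ES_Task 5 = max(EF_Task 2=3, EF_Task 3=19, EF_Task 4=10) = 19; EF_Task 5 = 19+4 = 23
Expected project duration μ = 23 weeks. Critical path: Task 1 → Task 3 → Task 5.

Backward pass:
LF_Task 5 = 23; LS_Task 5 = 23−4 = 19
LF_Task 4 = LS_Task 5 = 19; LS_Task 4 = 19−3 = 16
LF_Task 3 = LS_Task 5 = 19; LS_Task 3 = 19−12 = 7
LF_Task 2 = min(LS_Task 3=7, LS_Task 4=16, LS_Task 5=19) = 7; LS_Task 2 = 7−3 = 4
LF_Task 1 = min(LS_Task 3=7, LS_Task 4=16) = 7; LS_Task 1 = 7−7 = 0
Slack_Task 2 = LS_Task 2 − ES_Task 2 = 4 − 0 = 4

4 weeks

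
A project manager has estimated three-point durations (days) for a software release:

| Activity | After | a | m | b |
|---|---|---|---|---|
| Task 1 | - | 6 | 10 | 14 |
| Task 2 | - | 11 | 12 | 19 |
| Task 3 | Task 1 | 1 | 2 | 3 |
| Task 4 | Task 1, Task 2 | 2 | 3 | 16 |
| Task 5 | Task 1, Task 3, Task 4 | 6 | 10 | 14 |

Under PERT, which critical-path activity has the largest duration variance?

te_Task 1 = (6 + 4·10 + 14)/6 = 60/6 = 10; σ²_Task 1 = ((14−6)/6)² = 1.778
te_Task 2 = (11 + 4·12 + 19)/6 = 78/6 = 13; σ²_Task 2 = ((19−11)/6)² = 1.778
te_Task 3 = (1 + 4·2 + 3)/6 = 12/6 = 2; σ²_Task 3 = ((3−1)/6)² = 0.111
te_Task 4 = (2 + 4·3 + 16)/6 = 30/6 = 5; σ²_Task 4 = ((16−2)/6)² = 5.444
te_Task 5 = (6 + 4·10 + 14)/6 = 60/6 = 10; σ²_Task 5 = ((14−6)/6)² = 1.778

Forward pass:
ES_Task 1 = 0; EF_Task 1 = 10
ES_Task 2 = 0; EF_Task 2 = 13
ES_Task 3 = 10; EF_Task 3 = 10+2 = 12
ES_Task 4 = max(EF_Task 1=10, EF_Task 2=13) = 13; EF_Task 4 = 13+5 = 18
ES_Task 5 = max(EF_Task 1=10, EF_Task 3=12, EF_Task 4=18) = 18; EF_Task 5 = 18+10 = 28
Expected project duration μ = 28 days. Critical path: Task 2 → Task 4 → Task 5.

Variances on critical path: σ²_Task 2=1.778, σ²_Task 4=5.444, σ²_Task 5=1.778.
Largest is σ²_Task 4 = 5.444.

Task 4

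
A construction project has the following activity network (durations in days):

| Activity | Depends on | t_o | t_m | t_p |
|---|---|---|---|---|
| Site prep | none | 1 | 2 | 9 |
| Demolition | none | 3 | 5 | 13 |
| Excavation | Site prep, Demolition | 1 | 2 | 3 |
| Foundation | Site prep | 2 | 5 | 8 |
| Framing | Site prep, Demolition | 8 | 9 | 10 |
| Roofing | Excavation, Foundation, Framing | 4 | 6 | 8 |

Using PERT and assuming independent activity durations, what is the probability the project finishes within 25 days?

0.986

te_Site prep = (1 + 4·2 + 9)/6 = 18/6 = 3; σ²_Site prep = ((9−1)/6)² = 1.778
te_Demolition = (3 + 4·5 + 13)/6 = 36/6 = 6; σ²_Demolition = ((13−3)/6)² = 2.778
te_Excavation = (1 + 4·2 + 3)/6 = 12/6 = 2; σ²_Excavation = ((3−1)/6)² = 0.111
te_Foundation = (2 + 4·5 + 8)/6 = 30/6 = 5; σ²_Foundation = ((8−2)/6)² = 1.000
te_Framing = (8 + 4·9 + 10)/6 = 54/6 = 9; σ²_Framing = ((10−8)/6)² = 0.111
te_Roofing = (4 + 4·6 + 8)/6 = 36/6 = 6; σ²_Roofing = ((8−4)/6)² = 0.444

Forward pass:
ES_Site prep = 0; EF_Site prep = 3
ES_Demolition = 0; EF_Demolition = 6
ES_Excavation = max(EF_Site prep=3, EF_Demolition=6) = 6; EF_Excavation = 6+2 = 8
ES_Foundation = 3; EF_Foundation = 3+5 = 8
ES_Framing = max(EF_Site prep=3, EF_Demolition=6) = 6; EF_Framing = 6+9 = 15
ES_Roofing = max(EF_Excavation=8, EF_Foundation=8, EF_Framing=15) = 15; EF_Roofing = 15+6 = 21
Expected project duration μ = 21 days. Critical path: Demolition → Framing → Roofing.

Variance along critical path = 2.778 + 0.111 + 0.444 = 3.333; σ = √3.333 = 1.826 days.
Z = (25 − 21) / 1.826 = 2.191
P(T ≤ 25) = Φ(2.191) ≈ 0.986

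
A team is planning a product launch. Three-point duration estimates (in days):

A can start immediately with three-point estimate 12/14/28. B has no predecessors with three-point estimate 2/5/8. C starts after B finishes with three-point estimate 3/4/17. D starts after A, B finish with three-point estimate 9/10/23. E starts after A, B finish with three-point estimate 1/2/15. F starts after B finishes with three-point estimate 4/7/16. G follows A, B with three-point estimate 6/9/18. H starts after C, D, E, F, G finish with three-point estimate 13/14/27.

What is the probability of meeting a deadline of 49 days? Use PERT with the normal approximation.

te_A = (12 + 4·14 + 28)/6 = 96/6 = 16; σ²_A = ((28−12)/6)² = 7.111
te_B = (2 + 4·5 + 8)/6 = 30/6 = 5; σ²_B = ((8−2)/6)² = 1.000
te_C = (3 + 4·4 + 17)/6 = 36/6 = 6; σ²_C = ((17−3)/6)² = 5.444
te_D = (9 + 4·10 + 23)/6 = 72/6 = 12; σ²_D = ((23−9)/6)² = 5.444
te_E = (1 + 4·2 + 15)/6 = 24/6 = 4; σ²_E = ((15−1)/6)² = 5.444
te_F = (4 + 4·7 + 16)/6 = 48/6 = 8; σ²_F = ((16−4)/6)² = 4.000
te_G = (6 + 4·9 + 18)/6 = 60/6 = 10; σ²_G = ((18−6)/6)² = 4.000
te_H = (13 + 4·14 + 27)/6 = 96/6 = 16; σ²_H = ((27−13)/6)² = 5.444

Forward pass:
ES_A = 0; EF_A = 16
ES_B = 0; EF_B = 5
ES_C = 5; EF_C = 5+6 = 11
ES_D = max(EF_A=16, EF_B=5) = 16; EF_D = 16+12 = 28
ES_E = max(EF_A=16, EF_B=5) = 16; EF_E = 16+4 = 20
ES_F = 5; EF_F = 5+8 = 13
ES_G = max(EF_A=16, EF_B=5) = 16; EF_G = 16+10 = 26
ES_H = max(EF_C=11, EF_D=28, EF_E=20, EF_F=13, EF_G=26) = 28; EF_H = 28+16 = 44
Expected project duration μ = 44 days. Critical path: A → D → H.

Variance along critical path = 7.111 + 5.444 + 5.444 = 18.000; σ = √18.000 = 4.243 days.
Z = (49 − 44) / 4.243 = 1.179
P(T ≤ 49) = Φ(1.179) ≈ 0.881

0.881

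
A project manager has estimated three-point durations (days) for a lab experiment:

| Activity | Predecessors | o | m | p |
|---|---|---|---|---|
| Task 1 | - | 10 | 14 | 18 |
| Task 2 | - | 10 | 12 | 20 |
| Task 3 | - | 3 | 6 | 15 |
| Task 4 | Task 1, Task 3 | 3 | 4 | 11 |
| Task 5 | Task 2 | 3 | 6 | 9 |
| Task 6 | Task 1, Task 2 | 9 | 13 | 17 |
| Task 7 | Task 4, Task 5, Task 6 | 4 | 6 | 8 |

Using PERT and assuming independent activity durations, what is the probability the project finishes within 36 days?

0.933

te_Task 1 = (10 + 4·14 + 18)/6 = 84/6 = 14; σ²_Task 1 = ((18−10)/6)² = 1.778
te_Task 2 = (10 + 4·12 + 20)/6 = 78/6 = 13; σ²_Task 2 = ((20−10)/6)² = 2.778
te_Task 3 = (3 + 4·6 + 15)/6 = 42/6 = 7; σ²_Task 3 = ((15−3)/6)² = 4.000
te_Task 4 = (3 + 4·4 + 11)/6 = 30/6 = 5; σ²_Task 4 = ((11−3)/6)² = 1.778
te_Task 5 = (3 + 4·6 + 9)/6 = 36/6 = 6; σ²_Task 5 = ((9−3)/6)² = 1.000
te_Task 6 = (9 + 4·13 + 17)/6 = 78/6 = 13; σ²_Task 6 = ((17−9)/6)² = 1.778
te_Task 7 = (4 + 4·6 + 8)/6 = 36/6 = 6; σ²_Task 7 = ((8−4)/6)² = 0.444

Forward pass:
ES_Task 1 = 0; EF_Task 1 = 14
ES_Task 2 = 0; EF_Task 2 = 13
ES_Task 3 = 0; EF_Task 3 = 7
ES_Task 4 = max(EF_Task 1=14, EF_Task 3=7) = 14; EF_Task 4 = 14+5 = 19
ES_Task 5 = 13; EF_Task 5 = 13+6 = 19
ES_Task 6 = max(EF_Task 1=14, EF_Task 2=13) = 14; EF_Task 6 = 14+13 = 27
ES_Task 7 = max(EF_Task 4=19, EF_Task 5=19, EF_Task 6=27) = 27; EF_Task 7 = 27+6 = 33
Expected project duration μ = 33 days. Critical path: Task 1 → Task 6 → Task 7.

Variance along critical path = 1.778 + 1.778 + 0.444 = 4.000; σ = √4.000 = 2.000 days.
Z = (36 − 33) / 2.000 = 1.500
P(T ≤ 36) = Φ(1.500) ≈ 0.933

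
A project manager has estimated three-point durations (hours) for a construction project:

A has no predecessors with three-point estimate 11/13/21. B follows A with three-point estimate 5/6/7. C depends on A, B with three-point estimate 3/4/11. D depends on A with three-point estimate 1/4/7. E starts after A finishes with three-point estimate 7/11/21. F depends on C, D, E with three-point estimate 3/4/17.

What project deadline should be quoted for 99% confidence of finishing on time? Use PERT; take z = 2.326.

40.6 hours

te_A = (11 + 4·13 + 21)/6 = 84/6 = 14; σ²_A = ((21−11)/6)² = 2.778
te_B = (5 + 4·6 + 7)/6 = 36/6 = 6; σ²_B = ((7−5)/6)² = 0.111
te_C = (3 + 4·4 + 11)/6 = 30/6 = 5; σ²_C = ((11−3)/6)² = 1.778
te_D = (1 + 4·4 + 7)/6 = 24/6 = 4; σ²_D = ((7−1)/6)² = 1.000
te_E = (7 + 4·11 + 21)/6 = 72/6 = 12; σ²_E = ((21−7)/6)² = 5.444
te_F = (3 + 4·4 + 17)/6 = 36/6 = 6; σ²_F = ((17−3)/6)² = 5.444

Forward pass:
ES_A = 0; EF_A = 14
ES_B = 14; EF_B = 14+6 = 20
ES_C = max(EF_A=14, EF_B=20) = 20; EF_C = 20+5 = 25
ES_D = 14; EF_D = 14+4 = 18
ES_E = 14; EF_E = 14+12 = 26
ES_F = max(EF_C=25, EF_D=18, EF_E=26) = 26; EF_F = 26+6 = 32
Expected project duration μ = 32 hours. Critical path: A → E → F.

Variance along critical path = 2.778 + 5.444 + 5.444 = 13.667; σ = 3.697 hours.
D = μ + z·σ = 32 + 2.326·3.697 = 40.6 hours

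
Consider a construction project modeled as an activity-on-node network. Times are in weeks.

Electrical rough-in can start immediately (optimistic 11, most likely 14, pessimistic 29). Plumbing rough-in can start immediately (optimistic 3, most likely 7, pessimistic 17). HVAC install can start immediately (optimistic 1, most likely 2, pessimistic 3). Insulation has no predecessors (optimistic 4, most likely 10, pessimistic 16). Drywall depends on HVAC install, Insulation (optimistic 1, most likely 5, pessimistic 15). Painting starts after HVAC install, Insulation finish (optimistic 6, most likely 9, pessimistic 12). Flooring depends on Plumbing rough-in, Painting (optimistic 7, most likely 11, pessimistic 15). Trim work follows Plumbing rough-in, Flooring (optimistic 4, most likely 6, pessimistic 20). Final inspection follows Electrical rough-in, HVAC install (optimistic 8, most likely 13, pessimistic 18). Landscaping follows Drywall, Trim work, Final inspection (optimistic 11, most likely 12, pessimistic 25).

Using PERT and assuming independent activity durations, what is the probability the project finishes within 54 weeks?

0.675

te_Electrical rough-in = (11 + 4·14 + 29)/6 = 96/6 = 16; σ²_Electrical rough-in = ((29−11)/6)² = 9.000
te_Plumbing rough-in = (3 + 4·7 + 17)/6 = 48/6 = 8; σ²_Plumbing rough-in = ((17−3)/6)² = 5.444
te_HVAC install = (1 + 4·2 + 3)/6 = 12/6 = 2; σ²_HVAC install = ((3−1)/6)² = 0.111
te_Insulation = (4 + 4·10 + 16)/6 = 60/6 = 10; σ²_Insulation = ((16−4)/6)² = 4.000
te_Drywall = (1 + 4·5 + 15)/6 = 36/6 = 6; σ²_Drywall = ((15−1)/6)² = 5.444
te_Painting = (6 + 4·9 + 12)/6 = 54/6 = 9; σ²_Painting = ((12−6)/6)² = 1.000
te_Flooring = (7 + 4·11 + 15)/6 = 66/6 = 11; σ²_Flooring = ((15−7)/6)² = 1.778
te_Trim work = (4 + 4·6 + 20)/6 = 48/6 = 8; σ²_Trim work = ((20−4)/6)² = 7.111
te_Final inspection = (8 + 4·13 + 18)/6 = 78/6 = 13; σ²_Final inspection = ((18−8)/6)² = 2.778
te_Landscaping = (11 + 4·12 + 25)/6 = 84/6 = 14; σ²_Landscaping = ((25−11)/6)² = 5.444

Forward pass:
ES_Electrical rough-in = 0; EF_Electrical rough-in = 16
ES_Plumbing rough-in = 0; EF_Plumbing rough-in = 8
ES_HVAC install = 0; EF_HVAC install = 2
ES_Insulation = 0; EF_Insulation = 10
ES_Drywall = max(EF_HVAC install=2, EF_Insulation=10) = 10; EF_Drywall = 10+6 = 16
ES_Painting = max(EF_HVAC install=2, EF_Insulation=10) = 10; EF_Painting = 10+9 = 19
ES_Flooring = max(EF_Plumbing rough-in=8, EF_Painting=19) = 19; EF_Flooring = 19+11 = 30
ES_Trim work = max(EF_Plumbing rough-in=8, EF_Flooring=30) = 30; EF_Trim work = 30+8 = 38
ES_Final inspection = max(EF_Electrical rough-in=16, EF_HVAC install=2) = 16; EF_Final inspection = 16+13 = 29
ES_Landscaping = max(EF_Drywall=16, EF_Trim work=38, EF_Final inspection=29) = 38; EF_Landscaping = 38+14 = 52
Expected project duration μ = 52 weeks. Critical path: Insulation → Painting → Flooring → Trim work → Landscaping.

Variance along critical path = 4.000 + 1.000 + 1.778 + 7.111 + 5.444 = 19.333; σ = √19.333 = 4.397 weeks.
Z = (54 − 52) / 4.397 = 0.455
P(T ≤ 54) = Φ(0.455) ≈ 0.675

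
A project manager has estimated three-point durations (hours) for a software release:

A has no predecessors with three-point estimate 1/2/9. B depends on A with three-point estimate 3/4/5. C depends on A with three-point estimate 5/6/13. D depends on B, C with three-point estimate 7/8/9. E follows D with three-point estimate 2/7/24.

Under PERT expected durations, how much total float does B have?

3 hours

te_A = (1 + 4·2 + 9)/6 = 18/6 = 3
te_B = (3 + 4·4 + 5)/6 = 24/6 = 4
te_C = (5 + 4·6 + 13)/6 = 42/6 = 7
te_D = (7 + 4·8 + 9)/6 = 48/6 = 8
te_E = (2 + 4·7 + 24)/6 = 54/6 = 9

Forward pass:
ES_A = 0; EF_A = 3
ES_B = 3; EF_B = 3+4 = 7
ES_C = 3; EF_C = 3+7 = 10
ES_D = max(EF_B=7, EF_C=10) = 10; EF_D = 10+8 = 18
ES_E = 18; EF_E = 18+9 = 27
Expected project duration μ = 27 hours. Critical path: A → C → D → E.

Backward pass:
LF_E = 27; LS_E = 27−9 = 18
LF_D = LS_E = 18; LS_D = 18−8 = 10
LF_C = LS_D = 10; LS_C = 10−7 = 3
LF_B = LS_D = 10; LS_B = 10−4 = 6
LF_A = min(LS_B=6, LS_C=3) = 3; LS_A = 3−3 = 0
Slack_B = LS_B − ES_B = 6 − 3 = 3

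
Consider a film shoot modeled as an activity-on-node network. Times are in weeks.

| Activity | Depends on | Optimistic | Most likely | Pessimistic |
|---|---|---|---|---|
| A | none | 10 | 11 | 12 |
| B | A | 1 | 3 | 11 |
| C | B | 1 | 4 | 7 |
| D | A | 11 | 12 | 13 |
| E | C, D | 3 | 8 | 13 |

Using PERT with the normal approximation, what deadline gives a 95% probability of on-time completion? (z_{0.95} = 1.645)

33.8 weeks

te_A = (10 + 4·11 + 12)/6 = 66/6 = 11; σ²_A = ((12−10)/6)² = 0.111
te_B = (1 + 4·3 + 11)/6 = 24/6 = 4; σ²_B = ((11−1)/6)² = 2.778
te_C = (1 + 4·4 + 7)/6 = 24/6 = 4; σ²_C = ((7−1)/6)² = 1.000
te_D = (11 + 4·12 + 13)/6 = 72/6 = 12; σ²_D = ((13−11)/6)² = 0.111
te_E = (3 + 4·8 + 13)/6 = 48/6 = 8; σ²_E = ((13−3)/6)² = 2.778

Forward pass:
ES_A = 0; EF_A = 11
ES_B = 11; EF_B = 11+4 = 15
ES_C = 15; EF_C = 15+4 = 19
ES_D = 11; EF_D = 11+12 = 23
ES_E = max(EF_C=19, EF_D=23) = 23; EF_E = 23+8 = 31
Expected project duration μ = 31 weeks. Critical path: A → D → E.

Variance along critical path = 0.111 + 0.111 + 2.778 = 3.000; σ = 1.732 weeks.
D = μ + z·σ = 31 + 1.645·1.732 = 33.8 weeks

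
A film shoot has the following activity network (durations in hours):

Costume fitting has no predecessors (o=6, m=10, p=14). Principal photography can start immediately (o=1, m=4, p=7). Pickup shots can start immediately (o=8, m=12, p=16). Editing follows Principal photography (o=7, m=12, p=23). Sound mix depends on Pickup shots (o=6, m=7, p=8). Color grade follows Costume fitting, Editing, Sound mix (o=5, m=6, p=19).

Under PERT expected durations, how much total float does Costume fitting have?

te_Costume fitting = (6 + 4·10 + 14)/6 = 60/6 = 10
te_Principal photography = (1 + 4·4 + 7)/6 = 24/6 = 4
te_Pickup shots = (8 + 4·12 + 16)/6 = 72/6 = 12
te_Editing = (7 + 4·12 + 23)/6 = 78/6 = 13
te_Sound mix = (6 + 4·7 + 8)/6 = 42/6 = 7
te_Color grade = (5 + 4·6 + 19)/6 = 48/6 = 8

Forward pass:
ES_Costume fitting = 0; EF_Costume fitting = 10
ES_Principal photography = 0; EF_Principal photography = 4
ES_Pickup shots = 0; EF_Pickup shots = 12
ES_Editing = 4; EF_Editing = 4+13 = 17
ES_Sound mix = 12; EF_Sound mix = 12+7 = 19
ES_Color grade = max(EF_Costume fitting=10, EF_Editing=17, EF_Sound mix=19) = 19; EF_Color grade = 19+8 = 27
Expected project duration μ = 27 hours. Critical path: Pickup shots → Sound mix → Color grade.

Backward pass:
LF_Color grade = 27; LS_Color grade = 27−8 = 19
LF_Sound mix = LS_Color grade = 19; LS_Sound mix = 19−7 = 12
LF_Editing = LS_Color grade = 19; LS_Editing = 19−13 = 6
LF_Pickup shots = LS_Sound mix = 12; LS_Pickup shots = 12−12 = 0
LF_Principal photography = LS_Editing = 6; LS_Principal photography = 6−4 = 2
LF_Costume fitting = LS_Color grade = 19; LS_Costume fitting = 19−10 = 9
Slack_Costume fitting = LS_Costume fitting − ES_Costume fitting = 9 − 0 = 9

9 hours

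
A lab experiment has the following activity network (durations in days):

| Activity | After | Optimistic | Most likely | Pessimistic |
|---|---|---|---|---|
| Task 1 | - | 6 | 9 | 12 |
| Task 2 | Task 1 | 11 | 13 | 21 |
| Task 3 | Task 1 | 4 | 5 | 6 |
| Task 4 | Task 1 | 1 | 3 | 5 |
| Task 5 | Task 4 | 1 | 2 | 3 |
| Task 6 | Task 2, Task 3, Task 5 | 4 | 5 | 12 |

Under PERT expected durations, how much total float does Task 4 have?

te_Task 1 = (6 + 4·9 + 12)/6 = 54/6 = 9
te_Task 2 = (11 + 4·13 + 21)/6 = 84/6 = 14
te_Task 3 = (4 + 4·5 + 6)/6 = 30/6 = 5
te_Task 4 = (1 + 4·3 + 5)/6 = 18/6 = 3
te_Task 5 = (1 + 4·2 + 3)/6 = 12/6 = 2
te_Task 6 = (4 + 4·5 + 12)/6 = 36/6 = 6

Forward pass:
ES_Task 1 = 0; EF_Task 1 = 9
ES_Task 2 = 9; EF_Task 2 = 9+14 = 23
ES_Task 3 = 9; EF_Task 3 = 9+5 = 14
ES_Task 4 = 9; EF_Task 4 = 9+3 = 12
ES_Task 5 = 12; EF_Task 5 = 12+2 = 14
ES_Task 6 = max(EF_Task 2=23, EF_Task 3=14, EF_Task 5=14) = 23; EF_Task 6 = 23+6 = 29
Expected project duration μ = 29 days. Critical path: Task 1 → Task 2 → Task 6.

Backward pass:
LF_Task 6 = 29; LS_Task 6 = 29−6 = 23
LF_Task 5 = LS_Task 6 = 23; LS_Task 5 = 23−2 = 21
LF_Task 4 = LS_Task 5 = 21; LS_Task 4 = 21−3 = 18
LF_Task 3 = LS_Task 6 = 23; LS_Task 3 = 23−5 = 18
LF_Task 2 = LS_Task 6 = 23; LS_Task 2 = 23−14 = 9
LF_Task 1 = min(LS_Task 2=9, LS_Task 3=18, LS_Task 4=18) = 9; LS_Task 1 = 9−9 = 0
Slack_Task 4 = LS_Task 4 − ES_Task 4 = 18 − 9 = 9

9 days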